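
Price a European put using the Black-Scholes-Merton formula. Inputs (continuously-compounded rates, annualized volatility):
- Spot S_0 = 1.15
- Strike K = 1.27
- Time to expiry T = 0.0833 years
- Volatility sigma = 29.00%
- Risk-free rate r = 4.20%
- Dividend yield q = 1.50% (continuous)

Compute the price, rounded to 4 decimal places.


d1 = (ln(S/K) + (r - q + 0.5*sigma^2) * T) / (sigma * sqrt(T)) = -1.11713454
d2 = d1 - sigma * sqrt(T) = -1.20083358
exp(-rT) = 0.99650751; exp(-qT) = 0.99875128
P = K * exp(-rT) * N(-d2) - S_0 * exp(-qT) * N(-d1)
N(-d1) = 0.86803160; N(-d2) = 0.88509212
P = 1.2700 * 0.99650751 * 0.88509212 - 1.1500 * 0.99875128 * 0.86803160 = 0.1232

Answer: Price = 0.1232


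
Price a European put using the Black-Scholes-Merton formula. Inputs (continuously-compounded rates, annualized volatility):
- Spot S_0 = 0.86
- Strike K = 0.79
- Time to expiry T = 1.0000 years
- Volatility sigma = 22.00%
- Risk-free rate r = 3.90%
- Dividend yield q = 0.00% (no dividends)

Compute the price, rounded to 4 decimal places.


Answer: Price = 0.0317

Derivation:
d1 = (ln(S/K) + (r - q + 0.5*sigma^2) * T) / (sigma * sqrt(T)) = 0.67317929
d2 = d1 - sigma * sqrt(T) = 0.45317929
exp(-rT) = 0.96175071; exp(-qT) = 1.00000000
P = K * exp(-rT) * N(-d2) - S_0 * exp(-qT) * N(-d1)
N(-d1) = 0.25041662; N(-d2) = 0.32520982
P = 0.7900 * 0.96175071 * 0.32520982 - 0.8600 * 1.00000000 * 0.25041662 = 0.0317


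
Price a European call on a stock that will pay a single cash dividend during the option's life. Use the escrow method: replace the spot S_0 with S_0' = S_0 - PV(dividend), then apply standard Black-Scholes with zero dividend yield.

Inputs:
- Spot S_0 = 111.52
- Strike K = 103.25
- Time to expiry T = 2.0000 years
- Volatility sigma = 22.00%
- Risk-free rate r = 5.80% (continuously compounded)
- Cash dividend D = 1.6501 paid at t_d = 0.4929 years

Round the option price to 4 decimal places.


PV(D) = D * exp(-r * t_d) = 1.6501 * 0.97181658 = 1.60359453
S_0' = S_0 - PV(D) = 111.5200 - 1.60359453 = 109.91640547
d1 = (ln(S_0'/K) + (r + sigma^2/2)*T) / (sigma*sqrt(T)) = 0.72949923
d2 = d1 - sigma*sqrt(T) = 0.41837225
exp(-rT) = 0.89047522
N(d1) = 0.76715183; N(d2) = 0.66216251
C = S_0' * N(d1) - K * exp(-rT) * N(d2) = 109.91640547 * 0.76715183 - 103.2500 * 0.89047522 * 0.66216251 = 23.4423

Answer: Price = 23.4423


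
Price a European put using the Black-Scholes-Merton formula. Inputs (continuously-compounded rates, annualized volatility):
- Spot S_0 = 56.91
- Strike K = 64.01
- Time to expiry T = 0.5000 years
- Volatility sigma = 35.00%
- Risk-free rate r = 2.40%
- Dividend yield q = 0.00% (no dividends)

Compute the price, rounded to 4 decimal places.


d1 = (ln(S/K) + (r - q + 0.5*sigma^2) * T) / (sigma * sqrt(T)) = -0.30281645
d2 = d1 - sigma * sqrt(T) = -0.55030383
exp(-rT) = 0.98807171; exp(-qT) = 1.00000000
P = K * exp(-rT) * N(-d2) - S_0 * exp(-qT) * N(-d1)
N(-d1) = 0.61898513; N(-d2) = 0.70894450
P = 64.0100 * 0.98807171 * 0.70894450 - 56.9100 * 1.00000000 * 0.61898513 = 9.6118

Answer: Price = 9.6118


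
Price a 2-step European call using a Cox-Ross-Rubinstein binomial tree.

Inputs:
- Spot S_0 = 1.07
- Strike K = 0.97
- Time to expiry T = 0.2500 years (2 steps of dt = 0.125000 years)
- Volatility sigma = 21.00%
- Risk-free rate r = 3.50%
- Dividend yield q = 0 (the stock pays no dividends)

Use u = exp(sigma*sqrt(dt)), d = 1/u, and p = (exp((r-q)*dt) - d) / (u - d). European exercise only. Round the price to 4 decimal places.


dt = T/N = 0.125000
u = exp(sigma*sqrt(dt)) = 1.077072; d = 1/u = 0.928443
p = (exp((r-q)*dt) - d) / (u - d) = 0.510947
Discount per step: exp(-r*dt) = 0.995635
Stock lattice S(k, i) with i counting down-moves:
  k=0: S(0,0) = 1.0700
  k=1: S(1,0) = 1.1525; S(1,1) = 0.9934
  k=2: S(2,0) = 1.2413; S(2,1) = 1.0700; S(2,2) = 0.9223
Terminal payoffs V(N, i) = max(S_T - K, 0):
  V(2,0) = 0.271290; V(2,1) = 0.100000; V(2,2) = 0.000000
Backward induction: V(k, i) = exp(-r*dt) * [p * V(k+1, i) + (1-p) * V(k+1, i+1)].
  V(1,0) = exp(-r*dt) * [p*0.271290 + (1-p)*0.100000] = 0.186701
  V(1,1) = exp(-r*dt) * [p*0.100000 + (1-p)*0.000000] = 0.050872
  V(0,0) = exp(-r*dt) * [p*0.186701 + (1-p)*0.050872] = 0.119748

Answer: Price = V(0,0) = 0.1197


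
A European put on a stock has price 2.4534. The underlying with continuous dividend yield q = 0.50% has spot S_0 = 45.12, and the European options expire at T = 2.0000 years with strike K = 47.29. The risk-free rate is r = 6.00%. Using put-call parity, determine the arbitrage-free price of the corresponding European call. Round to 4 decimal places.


Put-call parity: C - P = S_0 * exp(-qT) - K * exp(-rT).
S_0 * exp(-qT) = 45.1200 * 0.99004983 = 44.67104850
K * exp(-rT) = 47.2900 * 0.88692044 = 41.94246745
C = P + S*exp(-qT) - K*exp(-rT)
C = 2.4534 + 44.67104850 - 41.94246745 = 5.1820

Answer: Call price = 5.1820


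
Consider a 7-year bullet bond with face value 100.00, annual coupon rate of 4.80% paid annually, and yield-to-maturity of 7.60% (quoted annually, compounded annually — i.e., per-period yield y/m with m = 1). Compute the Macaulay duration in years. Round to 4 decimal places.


Coupon per period c = face * coupon_rate / m = 4.800000
Periods per year m = 1; per-period yield y/m = 0.076000
Number of cashflows N = 7
Cashflows (t years, CF_t, discount factor 1/(1+y/m)^(m*t), PV):
  t = 1.0000: CF_t = 4.800000, DF = 0.929368, PV = 4.460967
  t = 2.0000: CF_t = 4.800000, DF = 0.863725, PV = 4.145880
  t = 3.0000: CF_t = 4.800000, DF = 0.802718, PV = 3.853048
  t = 4.0000: CF_t = 4.800000, DF = 0.746021, PV = 3.580900
  t = 5.0000: CF_t = 4.800000, DF = 0.693328, PV = 3.327974
  t = 6.0000: CF_t = 4.800000, DF = 0.644357, PV = 3.092912
  t = 7.0000: CF_t = 104.800000, DF = 0.598845, PV = 62.758909
Price P = sum_t PV_t = 85.220589
Macaulay numerator sum_t t * PV_t:
  t * PV_t at t = 1.0000: 4.460967
  t * PV_t at t = 2.0000: 8.291759
  t * PV_t at t = 3.0000: 11.559144
  t * PV_t at t = 4.0000: 14.323599
  t * PV_t at t = 5.0000: 16.639868
  t * PV_t at t = 6.0000: 18.557474
  t * PV_t at t = 7.0000: 439.312361
Macaulay duration D = (sum_t t * PV_t) / P = 513.145172 / 85.220589 = 6.021376

Answer: Macaulay duration = 6.0214 years


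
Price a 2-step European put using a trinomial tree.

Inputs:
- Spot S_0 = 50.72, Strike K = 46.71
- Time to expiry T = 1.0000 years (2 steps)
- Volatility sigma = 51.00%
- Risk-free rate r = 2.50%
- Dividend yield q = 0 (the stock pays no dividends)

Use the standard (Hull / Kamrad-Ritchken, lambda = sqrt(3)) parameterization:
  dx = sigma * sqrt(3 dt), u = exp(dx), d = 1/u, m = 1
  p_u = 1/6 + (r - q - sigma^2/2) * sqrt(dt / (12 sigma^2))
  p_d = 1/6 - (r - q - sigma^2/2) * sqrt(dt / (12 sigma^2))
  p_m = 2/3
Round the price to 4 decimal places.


Answer: Price = V(0,0) = 6.6731

Derivation:
dt = T/N = 0.500000; dx = sigma*sqrt(3*dt) = 0.624620
u = exp(dx) = 1.867536; d = 1/u = 0.535465
p_u = 0.124621, p_m = 0.666667, p_d = 0.208712
Discount per step: exp(-r*dt) = 0.987578
Stock lattice S(k, j) with j the centered position index:
  k=0: S(0,+0) = 50.7200
  k=1: S(1,-1) = 27.1588; S(1,+0) = 50.7200; S(1,+1) = 94.7214
  k=2: S(2,-2) = 14.5426; S(2,-1) = 27.1588; S(2,+0) = 50.7200; S(2,+1) = 94.7214; S(2,+2) = 176.8957
Terminal payoffs V(N, j) = max(K - S_T, 0):
  V(2,-2) = 32.167425; V(2,-1) = 19.551219; V(2,+0) = 0.000000; V(2,+1) = 0.000000; V(2,+2) = 0.000000
Backward induction: V(k, j) = exp(-r*dt) * [p_u * V(k+1, j+1) + p_m * V(k+1, j) + p_d * V(k+1, j-1)]
  V(1,-1) = exp(-r*dt) * [p_u*0.000000 + p_m*19.551219 + p_d*32.167425] = 19.502569
  V(1,+0) = exp(-r*dt) * [p_u*0.000000 + p_m*0.000000 + p_d*19.551219] = 4.029889
  V(1,+1) = exp(-r*dt) * [p_u*0.000000 + p_m*0.000000 + p_d*0.000000] = 0.000000
  V(0,+0) = exp(-r*dt) * [p_u*0.000000 + p_m*4.029889 + p_d*19.502569] = 6.673080


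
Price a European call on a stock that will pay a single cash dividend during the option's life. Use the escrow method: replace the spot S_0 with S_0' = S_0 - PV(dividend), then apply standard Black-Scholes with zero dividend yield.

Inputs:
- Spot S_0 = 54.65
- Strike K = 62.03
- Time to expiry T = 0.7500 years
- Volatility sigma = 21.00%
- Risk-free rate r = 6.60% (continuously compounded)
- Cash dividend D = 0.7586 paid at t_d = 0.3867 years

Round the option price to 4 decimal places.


PV(D) = D * exp(-r * t_d) = 0.7586 * 0.97480074 = 0.73948384
S_0' = S_0 - PV(D) = 54.6500 - 0.73948384 = 53.91051616
d1 = (ln(S_0'/K) + (r + sigma^2/2)*T) / (sigma*sqrt(T)) = -0.40829702
d2 = d1 - sigma*sqrt(T) = -0.59016236
exp(-rT) = 0.95170516
N(d1) = 0.34152781; N(d2) = 0.27754090
C = S_0' * N(d1) - K * exp(-rT) * N(d2) = 53.91051616 * 0.34152781 - 62.0300 * 0.95170516 * 0.27754090 = 2.0275

Answer: Price = 2.0275


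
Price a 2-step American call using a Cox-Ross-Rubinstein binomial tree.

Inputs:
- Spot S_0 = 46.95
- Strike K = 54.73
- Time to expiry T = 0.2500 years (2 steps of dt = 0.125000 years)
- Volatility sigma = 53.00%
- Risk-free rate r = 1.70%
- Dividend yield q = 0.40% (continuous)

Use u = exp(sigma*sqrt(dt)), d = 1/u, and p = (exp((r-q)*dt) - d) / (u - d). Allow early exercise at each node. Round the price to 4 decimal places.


dt = T/N = 0.125000
u = exp(sigma*sqrt(dt)) = 1.206089; d = 1/u = 0.829126
p = (exp((r-q)*dt) - d) / (u - d) = 0.457605
Discount per step: exp(-r*dt) = 0.997877
Stock lattice S(k, i) with i counting down-moves:
  k=0: S(0,0) = 46.9500
  k=1: S(1,0) = 56.6259; S(1,1) = 38.9275
  k=2: S(2,0) = 68.2959; S(2,1) = 46.9500; S(2,2) = 32.2758
Terminal payoffs V(N, i) = max(S_T - K, 0):
  V(2,0) = 13.565904; V(2,1) = 0.000000; V(2,2) = 0.000000
Backward induction: V(k, i) = exp(-r*dt) * [p * V(k+1, i) + (1-p) * V(k+1, i+1)]; then take max(V_cont, immediate exercise) for American.
  V(1,0) = exp(-r*dt) * [p*13.565904 + (1-p)*0.000000] = 6.194649; exercise = 1.895901; V(1,0) = max -> 6.194649
  V(1,1) = exp(-r*dt) * [p*0.000000 + (1-p)*0.000000] = 0.000000; exercise = 0.000000; V(1,1) = max -> 0.000000
  V(0,0) = exp(-r*dt) * [p*6.194649 + (1-p)*0.000000] = 2.828685; exercise = 0.000000; V(0,0) = max -> 2.828685

Answer: Price = V(0,0) = 2.8287


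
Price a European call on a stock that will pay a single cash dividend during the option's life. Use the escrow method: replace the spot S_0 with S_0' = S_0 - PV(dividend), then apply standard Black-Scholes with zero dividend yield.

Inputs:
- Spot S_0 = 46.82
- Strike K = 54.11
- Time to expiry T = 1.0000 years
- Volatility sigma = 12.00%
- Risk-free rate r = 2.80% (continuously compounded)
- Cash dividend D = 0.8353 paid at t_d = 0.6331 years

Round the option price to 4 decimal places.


PV(D) = D * exp(-r * t_d) = 0.8353 * 0.98242940 = 0.82062327
S_0' = S_0 - PV(D) = 46.8200 - 0.82062327 = 45.99937673
d1 = (ln(S_0'/K) + (r + sigma^2/2)*T) / (sigma*sqrt(T)) = -1.05992637
d2 = d1 - sigma*sqrt(T) = -1.17992637
exp(-rT) = 0.97238837
N(d1) = 0.14458905; N(d2) = 0.11901475
C = S_0' * N(d1) - K * exp(-rT) * N(d2) = 45.99937673 * 0.14458905 - 54.1100 * 0.97238837 * 0.11901475 = 0.3889

Answer: Price = 0.3889


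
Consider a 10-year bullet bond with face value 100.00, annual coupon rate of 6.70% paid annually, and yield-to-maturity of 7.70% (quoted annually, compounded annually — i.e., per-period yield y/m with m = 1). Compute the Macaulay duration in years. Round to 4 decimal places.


Coupon per period c = face * coupon_rate / m = 6.700000
Periods per year m = 1; per-period yield y/m = 0.077000
Number of cashflows N = 10
Cashflows (t years, CF_t, discount factor 1/(1+y/m)^(m*t), PV):
  t = 1.0000: CF_t = 6.700000, DF = 0.928505, PV = 6.220984
  t = 2.0000: CF_t = 6.700000, DF = 0.862122, PV = 5.776216
  t = 3.0000: CF_t = 6.700000, DF = 0.800484, PV = 5.363246
  t = 4.0000: CF_t = 6.700000, DF = 0.743254, PV = 4.979801
  t = 5.0000: CF_t = 6.700000, DF = 0.690115, PV = 4.623771
  t = 6.0000: CF_t = 6.700000, DF = 0.640775, PV = 4.293195
  t = 7.0000: CF_t = 6.700000, DF = 0.594963, PV = 3.986253
  t = 8.0000: CF_t = 6.700000, DF = 0.552426, PV = 3.701256
  t = 9.0000: CF_t = 6.700000, DF = 0.512931, PV = 3.436636
  t = 10.0000: CF_t = 106.700000, DF = 0.476259, PV = 50.816809
Price P = sum_t PV_t = 93.198166
Macaulay numerator sum_t t * PV_t:
  t * PV_t at t = 1.0000: 6.220984
  t * PV_t at t = 2.0000: 11.552431
  t * PV_t at t = 3.0000: 16.089737
  t * PV_t at t = 4.0000: 19.919204
  t * PV_t at t = 5.0000: 23.118853
  t * PV_t at t = 6.0000: 25.759168
  t * PV_t at t = 7.0000: 27.903772
  t * PV_t at t = 8.0000: 29.610052
  t * PV_t at t = 9.0000: 30.929720
  t * PV_t at t = 10.0000: 508.168085
Macaulay duration D = (sum_t t * PV_t) / P = 699.272007 / 93.198166 = 7.503066

Answer: Macaulay duration = 7.5031 years


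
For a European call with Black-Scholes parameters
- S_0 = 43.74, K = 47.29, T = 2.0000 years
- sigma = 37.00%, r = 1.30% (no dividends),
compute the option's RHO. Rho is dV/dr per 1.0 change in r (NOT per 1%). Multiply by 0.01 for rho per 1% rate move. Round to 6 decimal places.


Answer: Rho = 33.084781

Derivation:
d1 = 0.1621838433; d2 = -0.3610751748
phi(d1) = 0.3937298232; exp(-qT) = 1.0000000000; exp(-rT) = 0.9743350896
N(d2) = 0.3590216254
Rho = K*T*exp(-rT)*N(d2) = 47.2900 * 2.0000 * 0.9743350896 * 0.3590216254 = 33.084781


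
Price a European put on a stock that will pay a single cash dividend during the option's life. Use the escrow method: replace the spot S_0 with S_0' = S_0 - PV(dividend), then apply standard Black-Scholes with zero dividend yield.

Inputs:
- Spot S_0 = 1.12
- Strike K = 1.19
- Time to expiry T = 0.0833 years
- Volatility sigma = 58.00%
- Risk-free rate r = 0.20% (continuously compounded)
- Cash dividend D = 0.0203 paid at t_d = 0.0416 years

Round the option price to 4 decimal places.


Answer: Price = 0.1297

Derivation:
PV(D) = D * exp(-r * t_d) = 0.0203 * 0.99991680 = 0.02029831
S_0' = S_0 - PV(D) = 1.1200 - 0.02029831 = 1.09970169
d1 = (ln(S_0'/K) + (r + sigma^2/2)*T) / (sigma*sqrt(T)) = -0.38672303
d2 = d1 - sigma*sqrt(T) = -0.55412112
exp(-rT) = 0.99983341
N(-d1) = 0.65051937; N(-d2) = 0.71025202
P = K * exp(-rT) * N(-d2) - S_0' * N(-d1) = 1.1900 * 0.99983341 * 0.71025202 - 1.09970169 * 0.65051937 = 0.1297


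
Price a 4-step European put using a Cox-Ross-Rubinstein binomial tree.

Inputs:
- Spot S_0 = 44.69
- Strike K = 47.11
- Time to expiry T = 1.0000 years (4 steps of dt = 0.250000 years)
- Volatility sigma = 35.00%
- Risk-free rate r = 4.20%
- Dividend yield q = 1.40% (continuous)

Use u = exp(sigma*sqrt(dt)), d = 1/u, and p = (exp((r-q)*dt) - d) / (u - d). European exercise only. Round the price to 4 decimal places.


Answer: Price = V(0,0) = 6.7605

Derivation:
dt = T/N = 0.250000
u = exp(sigma*sqrt(dt)) = 1.191246; d = 1/u = 0.839457
p = (exp((r-q)*dt) - d) / (u - d) = 0.476329
Discount per step: exp(-r*dt) = 0.989555
Stock lattice S(k, i) with i counting down-moves:
  k=0: S(0,0) = 44.6900
  k=1: S(1,0) = 53.2368; S(1,1) = 37.5153
  k=2: S(2,0) = 63.4181; S(2,1) = 44.6900; S(2,2) = 31.4925
  k=3: S(3,0) = 75.5466; S(3,1) = 53.2368; S(3,2) = 37.5153; S(3,3) = 26.4366
  k=4: S(4,0) = 89.9946; S(4,1) = 63.4181; S(4,2) = 44.6900; S(4,3) = 31.4925; S(4,4) = 22.1924
Terminal payoffs V(N, i) = max(K - S_T, 0):
  V(4,0) = 0.000000; V(4,1) = 0.000000; V(4,2) = 2.420000; V(4,3) = 15.617489; V(4,4) = 24.917603
Backward induction: V(k, i) = exp(-r*dt) * [p * V(k+1, i) + (1-p) * V(k+1, i+1)].
  V(3,0) = exp(-r*dt) * [p*0.000000 + (1-p)*0.000000] = 0.000000
  V(3,1) = exp(-r*dt) * [p*0.000000 + (1-p)*2.420000] = 1.254046
  V(3,2) = exp(-r*dt) * [p*2.420000 + (1-p)*15.617489] = 9.233673
  V(3,3) = exp(-r*dt) * [p*15.617489 + (1-p)*24.917603] = 20.273690
  V(2,0) = exp(-r*dt) * [p*0.000000 + (1-p)*1.254046] = 0.649848
  V(2,1) = exp(-r*dt) * [p*1.254046 + (1-p)*9.233673] = 5.375997
  V(2,2) = exp(-r*dt) * [p*9.233673 + (1-p)*20.273690] = 14.858172
  V(1,0) = exp(-r*dt) * [p*0.649848 + (1-p)*5.375997] = 3.092154
  V(1,1) = exp(-r*dt) * [p*5.375997 + (1-p)*14.858172] = 10.233515
  V(0,0) = exp(-r*dt) * [p*3.092154 + (1-p)*10.233515] = 6.760516


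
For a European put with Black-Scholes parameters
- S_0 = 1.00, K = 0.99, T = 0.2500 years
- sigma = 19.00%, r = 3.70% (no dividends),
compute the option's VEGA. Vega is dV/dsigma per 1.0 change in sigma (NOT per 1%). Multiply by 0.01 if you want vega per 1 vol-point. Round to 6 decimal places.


d1 = 0.2506614300; d2 = 0.1556614300
phi(d1) = 0.3866040990; exp(-qT) = 1.0000000000; exp(-rT) = 0.9907926496
Vega = S * exp(-qT) * phi(d1) * sqrt(T) = 1.0000 * 1.0000000000 * 0.3866040990 * 0.5000000000 = 0.193302

Answer: Vega = 0.193302


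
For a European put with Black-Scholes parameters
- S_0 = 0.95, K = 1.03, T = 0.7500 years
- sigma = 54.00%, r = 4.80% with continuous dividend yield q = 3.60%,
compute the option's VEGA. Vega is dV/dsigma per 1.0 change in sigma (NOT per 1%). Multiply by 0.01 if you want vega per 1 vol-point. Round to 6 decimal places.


d1 = 0.0801830541; d2 = -0.3874706640
phi(d1) = 0.3976618753; exp(-qT) = 0.9733612415; exp(-rT) = 0.9646402935
Vega = S * exp(-qT) * phi(d1) * sqrt(T) = 0.9500 * 0.9733612415 * 0.3976618753 * 0.8660254038 = 0.318451

Answer: Vega = 0.318451


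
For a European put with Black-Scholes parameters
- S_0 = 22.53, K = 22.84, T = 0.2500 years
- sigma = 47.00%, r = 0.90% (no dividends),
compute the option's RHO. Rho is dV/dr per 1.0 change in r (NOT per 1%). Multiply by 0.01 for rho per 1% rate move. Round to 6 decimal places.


Answer: Rho = -3.224322

Derivation:
d1 = 0.0689228496; d2 = -0.1660771504
phi(d1) = 0.3979958453; exp(-qT) = 1.0000000000; exp(-rT) = 0.9977525294
N(-d2) = 0.5659518821
Rho = -K*T*exp(-rT)*N(-d2) = -22.8400 * 0.2500 * 0.9977525294 * 0.5659518821 = -3.224322


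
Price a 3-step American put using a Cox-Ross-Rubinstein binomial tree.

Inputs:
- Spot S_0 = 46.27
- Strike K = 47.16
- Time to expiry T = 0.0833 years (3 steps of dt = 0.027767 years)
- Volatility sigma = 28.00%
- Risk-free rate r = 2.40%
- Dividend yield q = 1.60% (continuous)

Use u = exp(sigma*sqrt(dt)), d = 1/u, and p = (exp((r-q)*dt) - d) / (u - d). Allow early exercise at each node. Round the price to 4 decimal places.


dt = T/N = 0.027767
u = exp(sigma*sqrt(dt)) = 1.047763; d = 1/u = 0.954414
p = (exp((r-q)*dt) - d) / (u - d) = 0.490718
Discount per step: exp(-r*dt) = 0.999334
Stock lattice S(k, i) with i counting down-moves:
  k=0: S(0,0) = 46.2700
  k=1: S(1,0) = 48.4800; S(1,1) = 44.1608
  k=2: S(2,0) = 50.7955; S(2,1) = 46.2700; S(2,2) = 42.1477
  k=3: S(3,0) = 53.2217; S(3,1) = 48.4800; S(3,2) = 44.1608; S(3,3) = 40.2263
Terminal payoffs V(N, i) = max(K - S_T, 0):
  V(3,0) = 0.000000; V(3,1) = 0.000000; V(3,2) = 2.999246; V(3,3) = 6.933668
Backward induction: V(k, i) = exp(-r*dt) * [p * V(k+1, i) + (1-p) * V(k+1, i+1)]; then take max(V_cont, immediate exercise) for American.
  V(2,0) = exp(-r*dt) * [p*0.000000 + (1-p)*0.000000] = 0.000000; exercise = 0.000000; V(2,0) = max -> 0.000000
  V(2,1) = exp(-r*dt) * [p*0.000000 + (1-p)*2.999246] = 1.526446; exercise = 0.890000; V(2,1) = max -> 1.526446
  V(2,2) = exp(-r*dt) * [p*2.999246 + (1-p)*6.933668] = 4.999645; exercise = 5.012341; V(2,2) = max -> 5.012341
  V(1,0) = exp(-r*dt) * [p*0.000000 + (1-p)*1.526446] = 0.776874; exercise = 0.000000; V(1,0) = max -> 0.776874
  V(1,1) = exp(-r*dt) * [p*1.526446 + (1-p)*5.012341] = 3.299551; exercise = 2.999246; V(1,1) = max -> 3.299551
  V(0,0) = exp(-r*dt) * [p*0.776874 + (1-p)*3.299551] = 2.060255; exercise = 0.890000; V(0,0) = max -> 2.060255

Answer: Price = V(0,0) = 2.0603


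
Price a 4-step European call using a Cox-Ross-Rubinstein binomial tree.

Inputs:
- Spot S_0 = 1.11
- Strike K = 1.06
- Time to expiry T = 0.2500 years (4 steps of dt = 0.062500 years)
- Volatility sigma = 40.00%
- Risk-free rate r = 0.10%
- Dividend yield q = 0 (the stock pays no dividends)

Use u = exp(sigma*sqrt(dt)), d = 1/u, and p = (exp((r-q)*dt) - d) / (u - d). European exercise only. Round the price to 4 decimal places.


dt = T/N = 0.062500
u = exp(sigma*sqrt(dt)) = 1.105171; d = 1/u = 0.904837
p = (exp((r-q)*dt) - d) / (u - d) = 0.475333
Discount per step: exp(-r*dt) = 0.999938
Stock lattice S(k, i) with i counting down-moves:
  k=0: S(0,0) = 1.1100
  k=1: S(1,0) = 1.2267; S(1,1) = 1.0044
  k=2: S(2,0) = 1.3558; S(2,1) = 1.1100; S(2,2) = 0.9088
  k=3: S(3,0) = 1.4983; S(3,1) = 1.2267; S(3,2) = 1.0044; S(3,3) = 0.8223
  k=4: S(4,0) = 1.6559; S(4,1) = 1.3558; S(4,2) = 1.1100; S(4,3) = 0.9088; S(4,4) = 0.7441
Terminal payoffs V(N, i) = max(S_T - K, 0):
  V(4,0) = 0.595925; V(4,1) = 0.295757; V(4,2) = 0.050000; V(4,3) = 0.000000; V(4,4) = 0.000000
Backward induction: V(k, i) = exp(-r*dt) * [p * V(k+1, i) + (1-p) * V(k+1, i+1)].
  V(3,0) = exp(-r*dt) * [p*0.595925 + (1-p)*0.295757] = 0.438410
  V(3,1) = exp(-r*dt) * [p*0.295757 + (1-p)*0.050000] = 0.166806
  V(3,2) = exp(-r*dt) * [p*0.050000 + (1-p)*0.000000] = 0.023765
  V(3,3) = exp(-r*dt) * [p*0.000000 + (1-p)*0.000000] = 0.000000
  V(2,0) = exp(-r*dt) * [p*0.438410 + (1-p)*0.166806] = 0.295890
  V(2,1) = exp(-r*dt) * [p*0.166806 + (1-p)*0.023765] = 0.091751
  V(2,2) = exp(-r*dt) * [p*0.023765 + (1-p)*0.000000] = 0.011296
  V(1,0) = exp(-r*dt) * [p*0.295890 + (1-p)*0.091751] = 0.188773
  V(1,1) = exp(-r*dt) * [p*0.091751 + (1-p)*0.011296] = 0.049536
  V(0,0) = exp(-r*dt) * [p*0.188773 + (1-p)*0.049536] = 0.115713

Answer: Price = V(0,0) = 0.1157


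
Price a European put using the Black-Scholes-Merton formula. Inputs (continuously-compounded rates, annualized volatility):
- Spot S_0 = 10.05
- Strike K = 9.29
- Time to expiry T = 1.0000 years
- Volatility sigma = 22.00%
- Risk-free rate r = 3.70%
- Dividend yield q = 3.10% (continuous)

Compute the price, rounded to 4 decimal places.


d1 = (ln(S/K) + (r - q + 0.5*sigma^2) * T) / (sigma * sqrt(T)) = 0.49470037
d2 = d1 - sigma * sqrt(T) = 0.27470037
exp(-rT) = 0.96367614; exp(-qT) = 0.96947557
P = K * exp(-rT) * N(-d2) - S_0 * exp(-qT) * N(-d1)
N(-d1) = 0.31040582; N(-d2) = 0.39177322
P = 9.2900 * 0.96367614 * 0.39177322 - 10.0500 * 0.96947557 * 0.31040582 = 0.4830

Answer: Price = 0.4830


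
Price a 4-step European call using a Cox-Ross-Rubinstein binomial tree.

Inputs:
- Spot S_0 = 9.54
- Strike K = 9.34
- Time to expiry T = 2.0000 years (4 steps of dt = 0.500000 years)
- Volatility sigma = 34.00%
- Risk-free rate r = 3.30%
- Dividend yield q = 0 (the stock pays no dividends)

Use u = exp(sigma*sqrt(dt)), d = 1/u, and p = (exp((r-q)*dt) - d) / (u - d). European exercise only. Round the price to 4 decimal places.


Answer: Price = V(0,0) = 2.0907

Derivation:
dt = T/N = 0.500000
u = exp(sigma*sqrt(dt)) = 1.271778; d = 1/u = 0.786300
p = (exp((r-q)*dt) - d) / (u - d) = 0.474453
Discount per step: exp(-r*dt) = 0.983635
Stock lattice S(k, i) with i counting down-moves:
  k=0: S(0,0) = 9.5400
  k=1: S(1,0) = 12.1328; S(1,1) = 7.5013
  k=2: S(2,0) = 15.4302; S(2,1) = 9.5400; S(2,2) = 5.8983
  k=3: S(3,0) = 19.6238; S(3,1) = 12.1328; S(3,2) = 7.5013; S(3,3) = 4.6378
  k=4: S(4,0) = 24.9571; S(4,1) = 15.4302; S(4,2) = 9.5400; S(4,3) = 5.8983; S(4,4) = 3.6467
Terminal payoffs V(N, i) = max(S_T - K, 0):
  V(4,0) = 15.617109; V(4,1) = 6.090192; V(4,2) = 0.200000; V(4,3) = 0.000000; V(4,4) = 0.000000
Backward induction: V(k, i) = exp(-r*dt) * [p * V(k+1, i) + (1-p) * V(k+1, i+1)].
  V(3,0) = exp(-r*dt) * [p*15.617109 + (1-p)*6.090192] = 10.436632
  V(3,1) = exp(-r*dt) * [p*6.090192 + (1-p)*0.200000] = 2.945612
  V(3,2) = exp(-r*dt) * [p*0.200000 + (1-p)*0.000000] = 0.093338
  V(3,3) = exp(-r*dt) * [p*0.000000 + (1-p)*0.000000] = 0.000000
  V(2,0) = exp(-r*dt) * [p*10.436632 + (1-p)*2.945612] = 6.393382
  V(2,1) = exp(-r*dt) * [p*2.945612 + (1-p)*0.093338] = 1.422934
  V(2,2) = exp(-r*dt) * [p*0.093338 + (1-p)*0.000000] = 0.043560
  V(1,0) = exp(-r*dt) * [p*6.393382 + (1-p)*1.422934] = 3.719300
  V(1,1) = exp(-r*dt) * [p*1.422934 + (1-p)*0.043560] = 0.686585
  V(0,0) = exp(-r*dt) * [p*3.719300 + (1-p)*0.686585] = 2.090683


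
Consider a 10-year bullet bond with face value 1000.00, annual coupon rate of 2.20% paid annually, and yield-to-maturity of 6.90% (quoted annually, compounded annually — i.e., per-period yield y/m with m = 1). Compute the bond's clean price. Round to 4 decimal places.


Answer: Price = 668.3603

Derivation:
Coupon per period c = face * coupon_rate / m = 22.000000
Periods per year m = 1; per-period yield y/m = 0.069000
Number of cashflows N = 10
Cashflows (t years, CF_t, discount factor 1/(1+y/m)^(m*t), PV):
  t = 1.0000: CF_t = 22.000000, DF = 0.935454, PV = 20.579981
  t = 2.0000: CF_t = 22.000000, DF = 0.875074, PV = 19.251620
  t = 3.0000: CF_t = 22.000000, DF = 0.818591, PV = 18.008999
  t = 4.0000: CF_t = 22.000000, DF = 0.765754, PV = 16.846584
  t = 5.0000: CF_t = 22.000000, DF = 0.716327, PV = 15.759200
  t = 6.0000: CF_t = 22.000000, DF = 0.670091, PV = 14.742001
  t = 7.0000: CF_t = 22.000000, DF = 0.626839, PV = 13.790460
  t = 8.0000: CF_t = 22.000000, DF = 0.586379, PV = 12.900337
  t = 9.0000: CF_t = 22.000000, DF = 0.548530, PV = 12.067667
  t = 10.0000: CF_t = 1022.000000, DF = 0.513125, PV = 524.413476
Price P = sum_t PV_t = 668.360325


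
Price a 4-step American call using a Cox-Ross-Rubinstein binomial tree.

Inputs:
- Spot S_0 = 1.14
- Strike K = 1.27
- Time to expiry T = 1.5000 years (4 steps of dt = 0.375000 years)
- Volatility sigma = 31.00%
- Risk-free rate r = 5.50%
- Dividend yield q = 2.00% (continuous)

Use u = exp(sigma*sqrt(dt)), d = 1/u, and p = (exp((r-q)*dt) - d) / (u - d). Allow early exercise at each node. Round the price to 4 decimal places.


dt = T/N = 0.375000
u = exp(sigma*sqrt(dt)) = 1.209051; d = 1/u = 0.827095
p = (exp((r-q)*dt) - d) / (u - d) = 0.487272
Discount per step: exp(-r*dt) = 0.979586
Stock lattice S(k, i) with i counting down-moves:
  k=0: S(0,0) = 1.1400
  k=1: S(1,0) = 1.3783; S(1,1) = 0.9429
  k=2: S(2,0) = 1.6665; S(2,1) = 1.1400; S(2,2) = 0.7799
  k=3: S(3,0) = 2.0148; S(3,1) = 1.3783; S(3,2) = 0.9429; S(3,3) = 0.6450
  k=4: S(4,0) = 2.4360; S(4,1) = 1.6665; S(4,2) = 1.1400; S(4,3) = 0.7799; S(4,4) = 0.5335
Terminal payoffs V(N, i) = max(S_T - K, 0):
  V(4,0) = 1.166031; V(4,1) = 0.396456; V(4,2) = 0.000000; V(4,3) = 0.000000; V(4,4) = 0.000000
Backward induction: V(k, i) = exp(-r*dt) * [p * V(k+1, i) + (1-p) * V(k+1, i+1)]; then take max(V_cont, immediate exercise) for American.
  V(3,0) = exp(-r*dt) * [p*1.166031 + (1-p)*0.396456] = 0.755700; exercise = 0.744830; V(3,0) = max -> 0.755700
  V(3,1) = exp(-r*dt) * [p*0.396456 + (1-p)*0.000000] = 0.189238; exercise = 0.108318; V(3,1) = max -> 0.189238
  V(3,2) = exp(-r*dt) * [p*0.000000 + (1-p)*0.000000] = 0.000000; exercise = 0.000000; V(3,2) = max -> 0.000000
  V(3,3) = exp(-r*dt) * [p*0.000000 + (1-p)*0.000000] = 0.000000; exercise = 0.000000; V(3,3) = max -> 0.000000
  V(2,0) = exp(-r*dt) * [p*0.755700 + (1-p)*0.189238] = 0.455762; exercise = 0.396456; V(2,0) = max -> 0.455762
  V(2,1) = exp(-r*dt) * [p*0.189238 + (1-p)*0.000000] = 0.090328; exercise = 0.000000; V(2,1) = max -> 0.090328
  V(2,2) = exp(-r*dt) * [p*0.000000 + (1-p)*0.000000] = 0.000000; exercise = 0.000000; V(2,2) = max -> 0.000000
  V(1,0) = exp(-r*dt) * [p*0.455762 + (1-p)*0.090328] = 0.262915; exercise = 0.108318; V(1,0) = max -> 0.262915
  V(1,1) = exp(-r*dt) * [p*0.090328 + (1-p)*0.000000] = 0.043116; exercise = 0.000000; V(1,1) = max -> 0.043116
  V(0,0) = exp(-r*dt) * [p*0.262915 + (1-p)*0.043116] = 0.147151; exercise = 0.000000; V(0,0) = max -> 0.147151

Answer: Price = V(0,0) = 0.1472


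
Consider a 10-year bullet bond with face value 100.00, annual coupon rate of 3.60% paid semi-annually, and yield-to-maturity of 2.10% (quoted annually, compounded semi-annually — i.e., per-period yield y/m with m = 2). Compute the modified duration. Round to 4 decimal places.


Answer: Modified duration = 8.5083

Derivation:
Coupon per period c = face * coupon_rate / m = 1.800000
Periods per year m = 2; per-period yield y/m = 0.010500
Number of cashflows N = 20
Cashflows (t years, CF_t, discount factor 1/(1+y/m)^(m*t), PV):
  t = 0.5000: CF_t = 1.800000, DF = 0.989609, PV = 1.781296
  t = 1.0000: CF_t = 1.800000, DF = 0.979326, PV = 1.762787
  t = 1.5000: CF_t = 1.800000, DF = 0.969150, PV = 1.744470
  t = 2.0000: CF_t = 1.800000, DF = 0.959080, PV = 1.726344
  t = 2.5000: CF_t = 1.800000, DF = 0.949114, PV = 1.708405
  t = 3.0000: CF_t = 1.800000, DF = 0.939252, PV = 1.690653
  t = 3.5000: CF_t = 1.800000, DF = 0.929492, PV = 1.673086
  t = 4.0000: CF_t = 1.800000, DF = 0.919834, PV = 1.655701
  t = 4.5000: CF_t = 1.800000, DF = 0.910276, PV = 1.638497
  t = 5.0000: CF_t = 1.800000, DF = 0.900818, PV = 1.621472
  t = 5.5000: CF_t = 1.800000, DF = 0.891457, PV = 1.604623
  t = 6.0000: CF_t = 1.800000, DF = 0.882194, PV = 1.587950
  t = 6.5000: CF_t = 1.800000, DF = 0.873027, PV = 1.571449
  t = 7.0000: CF_t = 1.800000, DF = 0.863956, PV = 1.555121
  t = 7.5000: CF_t = 1.800000, DF = 0.854979, PV = 1.538961
  t = 8.0000: CF_t = 1.800000, DF = 0.846095, PV = 1.522970
  t = 8.5000: CF_t = 1.800000, DF = 0.837303, PV = 1.507145
  t = 9.0000: CF_t = 1.800000, DF = 0.828603, PV = 1.491485
  t = 9.5000: CF_t = 1.800000, DF = 0.819993, PV = 1.475987
  t = 10.0000: CF_t = 101.800000, DF = 0.811472, PV = 82.607869
Price P = sum_t PV_t = 113.466272
First compute Macaulay numerator sum_t t * PV_t:
  t * PV_t at t = 0.5000: 0.890648
  t * PV_t at t = 1.0000: 1.762787
  t * PV_t at t = 1.5000: 2.616705
  t * PV_t at t = 2.0000: 3.452687
  t * PV_t at t = 2.5000: 4.271013
  t * PV_t at t = 3.0000: 5.071960
  t * PV_t at t = 3.5000: 5.855801
  t * PV_t at t = 4.0000: 6.622805
  t * PV_t at t = 4.5000: 7.373236
  t * PV_t at t = 5.0000: 8.107358
  t * PV_t at t = 5.5000: 8.825426
  t * PV_t at t = 6.0000: 9.527697
  t * PV_t at t = 6.5000: 10.214420
  t * PV_t at t = 7.0000: 10.885844
  t * PV_t at t = 7.5000: 11.542211
  t * PV_t at t = 8.0000: 12.183762
  t * PV_t at t = 8.5000: 12.810734
  t * PV_t at t = 9.0000: 13.423362
  t * PV_t at t = 9.5000: 14.021874
  t * PV_t at t = 10.0000: 826.078694
Macaulay duration D = 975.539026 / 113.466272 = 8.597612
Modified duration = D / (1 + y/m) = 8.597612 / (1 + 0.010500) = 8.508276


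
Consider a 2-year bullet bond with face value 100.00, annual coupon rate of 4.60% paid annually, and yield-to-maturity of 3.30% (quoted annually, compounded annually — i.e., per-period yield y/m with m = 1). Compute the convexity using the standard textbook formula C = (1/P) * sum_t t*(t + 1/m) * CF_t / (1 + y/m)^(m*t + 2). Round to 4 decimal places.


Answer: Convexity = 5.4599

Derivation:
Coupon per period c = face * coupon_rate / m = 4.600000
Periods per year m = 1; per-period yield y/m = 0.033000
Number of cashflows N = 2
Cashflows (t years, CF_t, discount factor 1/(1+y/m)^(m*t), PV):
  t = 1.0000: CF_t = 4.600000, DF = 0.968054, PV = 4.453049
  t = 2.0000: CF_t = 104.600000, DF = 0.937129, PV = 98.023689
Price P = sum_t PV_t = 102.476738
Convexity numerator sum_t t*(t + 1/m) * CF_t / (1+y/m)^(m*t + 2):
  t = 1.0000: term = 8.346163
  t = 2.0000: term = 551.165022
Convexity = (1/P) * sum = 559.511185 / 102.476738 = 5.459885


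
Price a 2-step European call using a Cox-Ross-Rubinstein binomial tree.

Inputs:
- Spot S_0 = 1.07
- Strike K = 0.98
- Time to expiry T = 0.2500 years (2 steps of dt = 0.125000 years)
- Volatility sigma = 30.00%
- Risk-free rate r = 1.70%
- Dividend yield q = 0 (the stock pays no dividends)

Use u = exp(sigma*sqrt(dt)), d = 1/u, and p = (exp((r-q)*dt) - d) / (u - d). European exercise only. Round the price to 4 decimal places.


dt = T/N = 0.125000
u = exp(sigma*sqrt(dt)) = 1.111895; d = 1/u = 0.899365
p = (exp((r-q)*dt) - d) / (u - d) = 0.483518
Discount per step: exp(-r*dt) = 0.997877
Stock lattice S(k, i) with i counting down-moves:
  k=0: S(0,0) = 1.0700
  k=1: S(1,0) = 1.1897; S(1,1) = 0.9623
  k=2: S(2,0) = 1.3229; S(2,1) = 1.0700; S(2,2) = 0.8655
Terminal payoffs V(N, i) = max(S_T - K, 0):
  V(2,0) = 0.342853; V(2,1) = 0.090000; V(2,2) = 0.000000
Backward induction: V(k, i) = exp(-r*dt) * [p * V(k+1, i) + (1-p) * V(k+1, i+1)].
  V(1,0) = exp(-r*dt) * [p*0.342853 + (1-p)*0.090000] = 0.211808
  V(1,1) = exp(-r*dt) * [p*0.090000 + (1-p)*0.000000] = 0.043424
  V(0,0) = exp(-r*dt) * [p*0.211808 + (1-p)*0.043424] = 0.124576

Answer: Price = V(0,0) = 0.1246


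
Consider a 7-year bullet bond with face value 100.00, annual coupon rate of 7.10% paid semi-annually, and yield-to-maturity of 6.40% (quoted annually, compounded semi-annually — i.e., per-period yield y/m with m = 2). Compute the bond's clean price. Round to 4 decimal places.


Coupon per period c = face * coupon_rate / m = 3.550000
Periods per year m = 2; per-period yield y/m = 0.032000
Number of cashflows N = 14
Cashflows (t years, CF_t, discount factor 1/(1+y/m)^(m*t), PV):
  t = 0.5000: CF_t = 3.550000, DF = 0.968992, PV = 3.439922
  t = 1.0000: CF_t = 3.550000, DF = 0.938946, PV = 3.333258
  t = 1.5000: CF_t = 3.550000, DF = 0.909831, PV = 3.229901
  t = 2.0000: CF_t = 3.550000, DF = 0.881620, PV = 3.129749
  t = 2.5000: CF_t = 3.550000, DF = 0.854283, PV = 3.032703
  t = 3.0000: CF_t = 3.550000, DF = 0.827793, PV = 2.938666
  t = 3.5000: CF_t = 3.550000, DF = 0.802125, PV = 2.847544
  t = 4.0000: CF_t = 3.550000, DF = 0.777253, PV = 2.759248
  t = 4.5000: CF_t = 3.550000, DF = 0.753152, PV = 2.673690
  t = 5.0000: CF_t = 3.550000, DF = 0.729799, PV = 2.590785
  t = 5.5000: CF_t = 3.550000, DF = 0.707169, PV = 2.510451
  t = 6.0000: CF_t = 3.550000, DF = 0.685241, PV = 2.432607
  t = 6.5000: CF_t = 3.550000, DF = 0.663994, PV = 2.357178
  t = 7.0000: CF_t = 103.550000, DF = 0.643405, PV = 66.624558
Price P = sum_t PV_t = 103.900261

Answer: Price = 103.9003


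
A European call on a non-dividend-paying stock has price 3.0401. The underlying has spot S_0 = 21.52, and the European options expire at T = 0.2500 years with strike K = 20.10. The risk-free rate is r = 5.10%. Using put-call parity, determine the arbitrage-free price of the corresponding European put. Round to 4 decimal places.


Answer: Put price = 1.3655

Derivation:
Put-call parity: C - P = S_0 * exp(-qT) - K * exp(-rT).
S_0 * exp(-qT) = 21.5200 * 1.00000000 = 21.52000000
K * exp(-rT) = 20.1000 * 0.98733094 = 19.84535183
P = C - S*exp(-qT) + K*exp(-rT)
P = 3.0401 - 21.52000000 + 19.84535183 = 1.3655


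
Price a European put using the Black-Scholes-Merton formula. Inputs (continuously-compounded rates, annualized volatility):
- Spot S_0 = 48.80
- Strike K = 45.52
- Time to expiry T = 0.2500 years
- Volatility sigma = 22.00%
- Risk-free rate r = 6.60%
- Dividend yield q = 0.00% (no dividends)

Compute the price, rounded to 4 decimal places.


d1 = (ln(S/K) + (r - q + 0.5*sigma^2) * T) / (sigma * sqrt(T)) = 0.83753203
d2 = d1 - sigma * sqrt(T) = 0.72753203
exp(-rT) = 0.98363538; exp(-qT) = 1.00000000
P = K * exp(-rT) * N(-d2) - S_0 * exp(-qT) * N(-d1)
N(-d1) = 0.20114679; N(-d2) = 0.23345005
P = 45.5200 * 0.98363538 * 0.23345005 - 48.8000 * 1.00000000 * 0.20114679 = 0.6368

Answer: Price = 0.6368


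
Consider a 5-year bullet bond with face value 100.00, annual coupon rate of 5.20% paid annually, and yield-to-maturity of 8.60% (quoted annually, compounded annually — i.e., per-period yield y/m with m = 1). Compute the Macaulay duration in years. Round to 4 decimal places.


Answer: Macaulay duration = 4.4894 years

Derivation:
Coupon per period c = face * coupon_rate / m = 5.200000
Periods per year m = 1; per-period yield y/m = 0.086000
Number of cashflows N = 5
Cashflows (t years, CF_t, discount factor 1/(1+y/m)^(m*t), PV):
  t = 1.0000: CF_t = 5.200000, DF = 0.920810, PV = 4.788214
  t = 2.0000: CF_t = 5.200000, DF = 0.847892, PV = 4.409036
  t = 3.0000: CF_t = 5.200000, DF = 0.780747, PV = 4.059886
  t = 4.0000: CF_t = 5.200000, DF = 0.718920, PV = 3.738385
  t = 5.0000: CF_t = 105.200000, DF = 0.661989, PV = 69.641259
Price P = sum_t PV_t = 86.636780
Macaulay numerator sum_t t * PV_t:
  t * PV_t at t = 1.0000: 4.788214
  t * PV_t at t = 2.0000: 8.818073
  t * PV_t at t = 3.0000: 12.179659
  t * PV_t at t = 4.0000: 14.953541
  t * PV_t at t = 5.0000: 348.206295
Macaulay duration D = (sum_t t * PV_t) / P = 388.945781 / 86.636780 = 4.489384


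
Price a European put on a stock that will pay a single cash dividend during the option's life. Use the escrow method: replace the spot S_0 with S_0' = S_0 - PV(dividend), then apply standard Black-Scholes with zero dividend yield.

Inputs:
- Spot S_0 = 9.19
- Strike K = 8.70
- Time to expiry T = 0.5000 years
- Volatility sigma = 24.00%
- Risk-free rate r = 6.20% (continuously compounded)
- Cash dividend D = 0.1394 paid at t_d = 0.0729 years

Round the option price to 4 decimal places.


PV(D) = D * exp(-r * t_d) = 0.1394 * 0.99549040 = 0.13877136
S_0' = S_0 - PV(D) = 9.1900 - 0.13877136 = 9.05122864
d1 = (ln(S_0'/K) + (r + sigma^2/2)*T) / (sigma*sqrt(T)) = 0.50073463
d2 = d1 - sigma*sqrt(T) = 0.33102900
exp(-rT) = 0.96947557
N(-d1) = 0.30827895; N(-d2) = 0.37031129
P = K * exp(-rT) * N(-d2) - S_0' * N(-d1) = 8.7000 * 0.96947557 * 0.37031129 - 9.05122864 * 0.30827895 = 0.3331

Answer: Price = 0.3331


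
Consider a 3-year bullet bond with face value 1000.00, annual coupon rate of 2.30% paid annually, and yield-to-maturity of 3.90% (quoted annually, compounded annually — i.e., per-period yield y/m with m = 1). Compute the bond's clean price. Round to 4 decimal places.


Coupon per period c = face * coupon_rate / m = 23.000000
Periods per year m = 1; per-period yield y/m = 0.039000
Number of cashflows N = 3
Cashflows (t years, CF_t, discount factor 1/(1+y/m)^(m*t), PV):
  t = 1.0000: CF_t = 23.000000, DF = 0.962464, PV = 22.136670
  t = 2.0000: CF_t = 23.000000, DF = 0.926337, PV = 21.305746
  t = 3.0000: CF_t = 1023.000000, DF = 0.891566, PV = 912.071722
Price P = sum_t PV_t = 955.514138

Answer: Price = 955.5141


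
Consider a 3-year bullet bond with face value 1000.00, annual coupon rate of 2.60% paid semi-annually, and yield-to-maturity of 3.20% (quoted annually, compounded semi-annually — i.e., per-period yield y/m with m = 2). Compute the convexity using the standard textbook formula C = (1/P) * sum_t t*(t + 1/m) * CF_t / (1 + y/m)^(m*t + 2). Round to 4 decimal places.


Coupon per period c = face * coupon_rate / m = 13.000000
Periods per year m = 2; per-period yield y/m = 0.016000
Number of cashflows N = 6
Cashflows (t years, CF_t, discount factor 1/(1+y/m)^(m*t), PV):
  t = 0.5000: CF_t = 13.000000, DF = 0.984252, PV = 12.795276
  t = 1.0000: CF_t = 13.000000, DF = 0.968752, PV = 12.593775
  t = 1.5000: CF_t = 13.000000, DF = 0.953496, PV = 12.395448
  t = 2.0000: CF_t = 13.000000, DF = 0.938480, PV = 12.200244
  t = 2.5000: CF_t = 13.000000, DF = 0.923701, PV = 12.008114
  t = 3.0000: CF_t = 1013.000000, DF = 0.909155, PV = 920.973635
Price P = sum_t PV_t = 982.966492
Convexity numerator sum_t t*(t + 1/m) * CF_t / (1+y/m)^(m*t + 2):
  t = 0.5000: term = 6.197724
  t = 1.0000: term = 18.300366
  t = 1.5000: term = 36.024343
  t = 2.0000: term = 59.095051
  t = 2.5000: term = 87.246630
  t = 3.0000: term = 9368.047429
Convexity = (1/P) * sum = 9574.911543 / 982.966492 = 9.740832

Answer: Convexity = 9.7408


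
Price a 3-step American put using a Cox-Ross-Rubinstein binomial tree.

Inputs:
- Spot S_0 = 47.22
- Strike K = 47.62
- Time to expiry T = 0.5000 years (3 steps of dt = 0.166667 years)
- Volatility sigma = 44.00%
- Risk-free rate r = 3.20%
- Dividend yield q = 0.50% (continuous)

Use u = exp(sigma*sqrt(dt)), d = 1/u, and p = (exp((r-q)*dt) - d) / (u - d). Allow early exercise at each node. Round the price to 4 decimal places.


dt = T/N = 0.166667
u = exp(sigma*sqrt(dt)) = 1.196774; d = 1/u = 0.835580
p = (exp((r-q)*dt) - d) / (u - d) = 0.467700
Discount per step: exp(-r*dt) = 0.994681
Stock lattice S(k, i) with i counting down-moves:
  k=0: S(0,0) = 47.2200
  k=1: S(1,0) = 56.5116; S(1,1) = 39.4561
  k=2: S(2,0) = 67.6316; S(2,1) = 47.2200; S(2,2) = 32.9687
  k=3: S(3,0) = 80.9398; S(3,1) = 56.5116; S(3,2) = 39.4561; S(3,3) = 27.5480
Terminal payoffs V(N, i) = max(K - S_T, 0):
  V(3,0) = 0.000000; V(3,1) = 0.000000; V(3,2) = 8.163915; V(3,3) = 20.072004
Backward induction: V(k, i) = exp(-r*dt) * [p * V(k+1, i) + (1-p) * V(k+1, i+1)]; then take max(V_cont, immediate exercise) for American.
  V(2,0) = exp(-r*dt) * [p*0.000000 + (1-p)*0.000000] = 0.000000; exercise = 0.000000; V(2,0) = max -> 0.000000
  V(2,1) = exp(-r*dt) * [p*0.000000 + (1-p)*8.163915] = 4.322538; exercise = 0.400000; V(2,1) = max -> 4.322538
  V(2,2) = exp(-r*dt) * [p*8.163915 + (1-p)*20.072004] = 14.425452; exercise = 14.651286; V(2,2) = max -> 14.651286
  V(1,0) = exp(-r*dt) * [p*0.000000 + (1-p)*4.322538] = 2.288649; exercise = 0.000000; V(1,0) = max -> 2.288649
  V(1,1) = exp(-r*dt) * [p*4.322538 + (1-p)*14.651286] = 9.768296; exercise = 8.163915; V(1,1) = max -> 9.768296
  V(0,0) = exp(-r*dt) * [p*2.288649 + (1-p)*9.768296] = 6.236715; exercise = 0.400000; V(0,0) = max -> 6.236715

Answer: Price = V(0,0) = 6.2367
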